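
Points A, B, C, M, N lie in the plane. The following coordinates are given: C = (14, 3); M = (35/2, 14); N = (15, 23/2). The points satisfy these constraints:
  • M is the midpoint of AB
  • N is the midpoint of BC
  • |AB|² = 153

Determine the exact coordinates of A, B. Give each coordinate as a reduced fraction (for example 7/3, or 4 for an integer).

A = (19, 8)
B = (16, 20)

1. B_x = 16  [B = 2·N−C = 2·(15, 23/2)−(14, 3)]
2. B_y = 20  [B = 2·N−C = 2·(15, 23/2)−(14, 3)]
   so B = (16, 20)
3. A_x = 19  [A = 2·M−B = 2·(35/2, 14)−(16, 20)]
4. A_y = 8  [A = 2·M−B = 2·(35/2, 14)−(16, 20)]
   so A = (19, 8)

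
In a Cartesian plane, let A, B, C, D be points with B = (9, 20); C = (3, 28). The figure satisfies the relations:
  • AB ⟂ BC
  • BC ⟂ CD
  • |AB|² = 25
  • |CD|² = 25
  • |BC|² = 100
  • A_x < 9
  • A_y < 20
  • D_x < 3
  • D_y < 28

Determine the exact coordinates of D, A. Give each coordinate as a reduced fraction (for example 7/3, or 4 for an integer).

D = (-1, 25)
A = (5, 17)

1. D_x = -1  [[BC ⟂ CD ⇒ -6x+8y-206=0] ∩ [|D−(3, 28)|²=25]]
2. D_y = 25  [[BC ⟂ CD ⇒ -6x+8y-206=0] ∩ [|D−(3, 28)|²=25]]
   so D = (-1, 25)
3. A_x = 5  [[AB ⟂ BC ⇒ 6x-8y+106=0] ∩ [|A−(9, 20)|²=25]]
4. A_y = 17  [[AB ⟂ BC ⇒ 6x-8y+106=0] ∩ [|A−(9, 20)|²=25]]
   so A = (5, 17)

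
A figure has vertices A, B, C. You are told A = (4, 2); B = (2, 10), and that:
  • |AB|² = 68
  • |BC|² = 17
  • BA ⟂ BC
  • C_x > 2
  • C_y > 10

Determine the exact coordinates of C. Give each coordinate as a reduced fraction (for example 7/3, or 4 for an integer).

1. C_x = 6  [[BA ⟂ BC ⇒ 2x-8y+76=0] ∩ [|C−(2, 10)|²=17]]
2. C_y = 11  [[BA ⟂ BC ⇒ 2x-8y+76=0] ∩ [|C−(2, 10)|²=17]]
   so C = (6, 11)

C = (6, 11)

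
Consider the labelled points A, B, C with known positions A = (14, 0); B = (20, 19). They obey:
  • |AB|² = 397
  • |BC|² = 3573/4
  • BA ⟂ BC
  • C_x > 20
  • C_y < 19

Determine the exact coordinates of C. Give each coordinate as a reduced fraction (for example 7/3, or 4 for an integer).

1. C_x = 97/2  [[BA ⟂ BC ⇒ -6x-19y+481=0] ∩ [|C−(20, 19)|²=3573/4]]
2. C_y = 10  [[BA ⟂ BC ⇒ -6x-19y+481=0] ∩ [|C−(20, 19)|²=3573/4]]
   so C = (97/2, 10)

C = (97/2, 10)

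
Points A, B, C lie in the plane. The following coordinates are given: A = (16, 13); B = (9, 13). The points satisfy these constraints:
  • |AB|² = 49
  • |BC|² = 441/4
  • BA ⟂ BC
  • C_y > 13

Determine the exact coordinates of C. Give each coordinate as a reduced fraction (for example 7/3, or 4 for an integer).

1. C_x = 9  [[BA ⟂ BC ⇒ 7x-63=0] ∩ [|C−(9, 13)|²=441/4]]
2. C_y = 47/2  [[BA ⟂ BC ⇒ 7x-63=0] ∩ [|C−(9, 13)|²=441/4]]
   so C = (9, 47/2)

C = (9, 47/2)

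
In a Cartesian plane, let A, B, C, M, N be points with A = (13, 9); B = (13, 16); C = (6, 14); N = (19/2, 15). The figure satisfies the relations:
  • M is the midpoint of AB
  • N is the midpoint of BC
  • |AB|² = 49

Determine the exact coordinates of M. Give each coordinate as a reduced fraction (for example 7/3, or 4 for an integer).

M = (13, 25/2)

1. M_x = 13  [2·M = A+B = (13, 9)+(13, 16)]
2. M_y = 25/2  [2·M = A+B = (13, 9)+(13, 16)]
   so M = (13, 25/2)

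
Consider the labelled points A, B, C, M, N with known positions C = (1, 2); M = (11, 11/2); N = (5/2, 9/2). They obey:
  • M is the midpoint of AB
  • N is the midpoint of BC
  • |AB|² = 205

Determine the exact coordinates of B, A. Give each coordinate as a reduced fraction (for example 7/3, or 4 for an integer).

1. B_x = 4  [B = 2·N−C = 2·(5/2, 9/2)−(1, 2)]
2. B_y = 7  [B = 2·N−C = 2·(5/2, 9/2)−(1, 2)]
   so B = (4, 7)
3. A_x = 18  [A = 2·M−B = 2·(11, 11/2)−(4, 7)]
4. A_y = 4  [A = 2·M−B = 2·(11, 11/2)−(4, 7)]
   so A = (18, 4)

B = (4, 7)
A = (18, 4)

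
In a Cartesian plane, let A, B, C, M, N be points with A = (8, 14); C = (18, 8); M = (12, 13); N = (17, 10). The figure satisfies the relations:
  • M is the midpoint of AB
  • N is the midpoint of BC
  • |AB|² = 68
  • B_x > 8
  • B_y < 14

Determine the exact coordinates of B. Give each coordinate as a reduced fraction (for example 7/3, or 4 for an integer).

1. B_x = 16  [B = 2·M−A = 2·(12, 13)−(8, 14)]
2. B_y = 12  [B = 2·M−A = 2·(12, 13)−(8, 14)]
   so B = (16, 12)

B = (16, 12)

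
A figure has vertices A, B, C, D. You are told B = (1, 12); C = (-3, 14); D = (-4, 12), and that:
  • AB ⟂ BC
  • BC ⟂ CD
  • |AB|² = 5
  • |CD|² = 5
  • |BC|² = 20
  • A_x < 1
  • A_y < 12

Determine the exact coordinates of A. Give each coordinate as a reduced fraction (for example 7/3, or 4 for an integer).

1. A_x = 0  [[AB ⟂ BC ⇒ 4x-2y+20=0] ∩ [|A−(1, 12)|²=5]]
2. A_y = 10  [[AB ⟂ BC ⇒ 4x-2y+20=0] ∩ [|A−(1, 12)|²=5]]
   so A = (0, 10)

A = (0, 10)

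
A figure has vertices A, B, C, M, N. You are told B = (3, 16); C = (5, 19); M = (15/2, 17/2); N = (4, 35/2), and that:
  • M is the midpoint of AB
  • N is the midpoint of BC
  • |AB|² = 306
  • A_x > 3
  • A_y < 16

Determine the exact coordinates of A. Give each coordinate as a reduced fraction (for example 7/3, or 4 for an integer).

A = (12, 1)

1. A_x = 12  [A = 2·M−B = 2·(15/2, 17/2)−(3, 16)]
2. A_y = 1  [A = 2·M−B = 2·(15/2, 17/2)−(3, 16)]
   so A = (12, 1)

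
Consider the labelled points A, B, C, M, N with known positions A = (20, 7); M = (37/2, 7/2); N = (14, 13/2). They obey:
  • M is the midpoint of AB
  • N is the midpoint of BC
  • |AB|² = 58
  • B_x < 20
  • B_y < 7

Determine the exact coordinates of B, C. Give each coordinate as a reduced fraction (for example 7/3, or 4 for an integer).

B = (17, 0)
C = (11, 13)

1. B_x = 17  [B = 2·M−A = 2·(37/2, 7/2)−(20, 7)]
2. B_y = 0  [B = 2·M−A = 2·(37/2, 7/2)−(20, 7)]
   so B = (17, 0)
3. C_x = 11  [C = 2·N−B = 2·(14, 13/2)−(17, 0)]
4. C_y = 13  [C = 2·N−B = 2·(14, 13/2)−(17, 0)]
   so C = (11, 13)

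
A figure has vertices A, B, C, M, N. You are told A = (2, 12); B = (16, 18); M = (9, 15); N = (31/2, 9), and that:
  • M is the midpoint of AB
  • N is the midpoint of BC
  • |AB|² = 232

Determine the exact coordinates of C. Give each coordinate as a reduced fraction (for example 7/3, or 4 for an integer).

C = (15, 0)

1. C_x = 15  [C = 2·N−B = 2·(31/2, 9)−(16, 18)]
2. C_y = 0  [C = 2·N−B = 2·(31/2, 9)−(16, 18)]
   so C = (15, 0)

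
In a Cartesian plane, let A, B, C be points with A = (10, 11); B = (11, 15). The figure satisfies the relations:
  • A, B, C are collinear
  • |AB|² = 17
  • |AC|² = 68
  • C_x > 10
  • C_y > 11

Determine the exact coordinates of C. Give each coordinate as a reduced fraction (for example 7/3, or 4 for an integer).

C = (12, 19)

1. C_x = 12  [[A, B, C are collinear ⇒ -4x+1y+29=0] ∩ [|C−(10, 11)|²=68]]
2. C_y = 19  [[A, B, C are collinear ⇒ -4x+1y+29=0] ∩ [|C−(10, 11)|²=68]]
   so C = (12, 19)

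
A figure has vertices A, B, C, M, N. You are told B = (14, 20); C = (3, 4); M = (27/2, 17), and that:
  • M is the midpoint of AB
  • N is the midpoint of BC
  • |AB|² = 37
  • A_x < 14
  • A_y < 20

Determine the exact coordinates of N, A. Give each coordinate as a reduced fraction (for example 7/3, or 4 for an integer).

N = (17/2, 12)
A = (13, 14)

1. A_x = 13  [A = 2·M−B = 2·(27/2, 17)−(14, 20)]
2. A_y = 14  [A = 2·M−B = 2·(27/2, 17)−(14, 20)]
   so A = (13, 14)
3. N_x = 17/2  [2·N = B+C = (14, 20)+(3, 4)]
4. N_y = 12  [2·N = B+C = (14, 20)+(3, 4)]
   so N = (17/2, 12)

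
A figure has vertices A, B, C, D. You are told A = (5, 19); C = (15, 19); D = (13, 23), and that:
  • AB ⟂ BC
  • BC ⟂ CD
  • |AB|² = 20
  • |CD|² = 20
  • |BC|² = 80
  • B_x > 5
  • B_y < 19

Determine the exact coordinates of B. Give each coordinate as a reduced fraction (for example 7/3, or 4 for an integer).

B = (7, 15)

1. B_x = 7  [[BC ⟂ CD ⇒ 2x-4y+46=0] ∩ [|B−(5, 19)|²=20]]
2. B_y = 15  [[BC ⟂ CD ⇒ 2x-4y+46=0] ∩ [|B−(5, 19)|²=20]]
   so B = (7, 15)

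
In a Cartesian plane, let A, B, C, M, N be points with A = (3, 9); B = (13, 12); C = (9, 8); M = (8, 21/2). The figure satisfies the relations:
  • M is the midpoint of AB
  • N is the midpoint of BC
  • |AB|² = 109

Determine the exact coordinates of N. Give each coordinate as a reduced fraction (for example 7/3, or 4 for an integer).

1. N_x = 11  [2·N = B+C = (13, 12)+(9, 8)]
2. N_y = 10  [2·N = B+C = (13, 12)+(9, 8)]
   so N = (11, 10)

N = (11, 10)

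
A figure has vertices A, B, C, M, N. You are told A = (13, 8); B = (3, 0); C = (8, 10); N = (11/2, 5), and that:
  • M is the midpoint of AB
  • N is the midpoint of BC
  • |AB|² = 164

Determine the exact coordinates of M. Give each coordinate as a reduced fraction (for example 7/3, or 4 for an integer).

1. M_x = 8  [2·M = A+B = (13, 8)+(3, 0)]
2. M_y = 4  [2·M = A+B = (13, 8)+(3, 0)]
   so M = (8, 4)

M = (8, 4)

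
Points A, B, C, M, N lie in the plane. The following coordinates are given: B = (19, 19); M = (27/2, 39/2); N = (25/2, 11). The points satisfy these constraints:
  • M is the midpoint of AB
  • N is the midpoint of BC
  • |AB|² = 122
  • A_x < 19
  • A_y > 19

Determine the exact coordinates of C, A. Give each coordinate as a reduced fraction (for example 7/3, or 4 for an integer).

C = (6, 3)
A = (8, 20)

1. A_x = 8  [A = 2·M−B = 2·(27/2, 39/2)−(19, 19)]
2. A_y = 20  [A = 2·M−B = 2·(27/2, 39/2)−(19, 19)]
   so A = (8, 20)
3. C_x = 6  [C = 2·N−B = 2·(25/2, 11)−(19, 19)]
4. C_y = 3  [C = 2·N−B = 2·(25/2, 11)−(19, 19)]
   so C = (6, 3)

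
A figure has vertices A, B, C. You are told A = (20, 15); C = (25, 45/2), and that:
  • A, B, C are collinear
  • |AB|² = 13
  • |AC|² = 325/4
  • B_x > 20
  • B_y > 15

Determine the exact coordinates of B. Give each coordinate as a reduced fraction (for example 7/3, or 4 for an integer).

1. B_x = 22  [[A, B, C are collinear ⇒ 15/2x-5y-75=0] ∩ [|B−(20, 15)|²=13]]
2. B_y = 18  [[A, B, C are collinear ⇒ 15/2x-5y-75=0] ∩ [|B−(20, 15)|²=13]]
   so B = (22, 18)

B = (22, 18)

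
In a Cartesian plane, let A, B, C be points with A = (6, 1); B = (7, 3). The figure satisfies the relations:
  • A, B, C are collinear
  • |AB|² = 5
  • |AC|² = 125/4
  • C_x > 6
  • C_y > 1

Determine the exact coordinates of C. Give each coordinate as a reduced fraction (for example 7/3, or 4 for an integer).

1. C_x = 17/2  [[A, B, C are collinear ⇒ -2x+1y+11=0] ∩ [|C−(6, 1)|²=125/4]]
2. C_y = 6  [[A, B, C are collinear ⇒ -2x+1y+11=0] ∩ [|C−(6, 1)|²=125/4]]
   so C = (17/2, 6)

C = (17/2, 6)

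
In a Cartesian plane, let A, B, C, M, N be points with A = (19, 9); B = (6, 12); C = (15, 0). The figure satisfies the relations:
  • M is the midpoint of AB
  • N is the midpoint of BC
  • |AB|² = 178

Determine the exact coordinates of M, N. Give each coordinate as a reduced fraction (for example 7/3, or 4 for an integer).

M = (25/2, 21/2)
N = (21/2, 6)

1. M_x = 25/2  [2·M = A+B = (19, 9)+(6, 12)]
2. M_y = 21/2  [2·M = A+B = (19, 9)+(6, 12)]
   so M = (25/2, 21/2)
3. N_x = 21/2  [2·N = B+C = (6, 12)+(15, 0)]
4. N_y = 6  [2·N = B+C = (6, 12)+(15, 0)]
   so N = (21/2, 6)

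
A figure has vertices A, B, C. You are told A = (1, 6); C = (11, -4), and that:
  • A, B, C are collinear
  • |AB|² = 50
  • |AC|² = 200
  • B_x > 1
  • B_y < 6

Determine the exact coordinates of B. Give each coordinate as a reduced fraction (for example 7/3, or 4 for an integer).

1. B_x = 6  [[A, B, C are collinear ⇒ -10x-10y+70=0] ∩ [|B−(1, 6)|²=50]]
2. B_y = 1  [[A, B, C are collinear ⇒ -10x-10y+70=0] ∩ [|B−(1, 6)|²=50]]
   so B = (6, 1)

B = (6, 1)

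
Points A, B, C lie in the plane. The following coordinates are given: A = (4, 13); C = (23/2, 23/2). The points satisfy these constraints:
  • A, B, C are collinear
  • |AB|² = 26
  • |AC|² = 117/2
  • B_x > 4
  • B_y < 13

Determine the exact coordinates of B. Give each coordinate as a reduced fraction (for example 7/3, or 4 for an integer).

B = (9, 12)

1. B_x = 9  [[A, B, C are collinear ⇒ -3/2x-15/2y+207/2=0] ∩ [|B−(4, 13)|²=26]]
2. B_y = 12  [[A, B, C are collinear ⇒ -3/2x-15/2y+207/2=0] ∩ [|B−(4, 13)|²=26]]
   so B = (9, 12)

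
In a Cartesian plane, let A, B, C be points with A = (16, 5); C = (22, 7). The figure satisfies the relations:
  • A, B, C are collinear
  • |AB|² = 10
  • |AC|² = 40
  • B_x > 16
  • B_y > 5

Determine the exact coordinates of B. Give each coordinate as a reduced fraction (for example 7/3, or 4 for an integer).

1. B_x = 19  [[A, B, C are collinear ⇒ 2x-6y-2=0] ∩ [|B−(16, 5)|²=10]]
2. B_y = 6  [[A, B, C are collinear ⇒ 2x-6y-2=0] ∩ [|B−(16, 5)|²=10]]
   so B = (19, 6)

B = (19, 6)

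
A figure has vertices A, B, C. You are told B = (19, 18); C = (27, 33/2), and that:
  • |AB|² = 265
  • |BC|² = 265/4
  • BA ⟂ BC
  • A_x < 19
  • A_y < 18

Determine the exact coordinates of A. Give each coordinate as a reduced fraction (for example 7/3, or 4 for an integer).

A = (16, 2)

1. A_x = 16  [[BA ⟂ BC ⇒ 8x-3/2y-125=0] ∩ [|A−(19, 18)|²=265]]
2. A_y = 2  [[BA ⟂ BC ⇒ 8x-3/2y-125=0] ∩ [|A−(19, 18)|²=265]]
   so A = (16, 2)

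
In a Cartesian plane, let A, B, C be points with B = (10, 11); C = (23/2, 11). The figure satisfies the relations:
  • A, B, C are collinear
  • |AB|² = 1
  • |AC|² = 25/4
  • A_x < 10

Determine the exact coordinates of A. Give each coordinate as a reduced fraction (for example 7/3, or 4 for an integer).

A = (9, 11)

1. A_x = 9  [[A, B, C are collinear ⇒ 3/2y-33/2=0] ∩ [|A−(10, 11)|²=1]]
2. A_y = 11  [[A, B, C are collinear ⇒ 3/2y-33/2=0] ∩ [|A−(10, 11)|²=1]]
   so A = (9, 11)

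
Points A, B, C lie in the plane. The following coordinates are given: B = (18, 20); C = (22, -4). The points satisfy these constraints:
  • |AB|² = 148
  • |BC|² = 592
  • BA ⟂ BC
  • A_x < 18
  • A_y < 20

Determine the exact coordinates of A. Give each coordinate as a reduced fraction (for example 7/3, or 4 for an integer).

1. A_x = 6  [[BA ⟂ BC ⇒ 4x-24y+408=0] ∩ [|A−(18, 20)|²=148]]
2. A_y = 18  [[BA ⟂ BC ⇒ 4x-24y+408=0] ∩ [|A−(18, 20)|²=148]]
   so A = (6, 18)

A = (6, 18)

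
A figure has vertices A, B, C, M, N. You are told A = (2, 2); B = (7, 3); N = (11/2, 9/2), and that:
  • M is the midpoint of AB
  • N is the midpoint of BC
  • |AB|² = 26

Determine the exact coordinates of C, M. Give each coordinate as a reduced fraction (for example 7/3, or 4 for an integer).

1. M_x = 9/2  [2·M = A+B = (2, 2)+(7, 3)]
2. M_y = 5/2  [2·M = A+B = (2, 2)+(7, 3)]
   so M = (9/2, 5/2)
3. C_x = 4  [C = 2·N−B = 2·(11/2, 9/2)−(7, 3)]
4. C_y = 6  [C = 2·N−B = 2·(11/2, 9/2)−(7, 3)]
   so C = (4, 6)

C = (4, 6)
M = (9/2, 5/2)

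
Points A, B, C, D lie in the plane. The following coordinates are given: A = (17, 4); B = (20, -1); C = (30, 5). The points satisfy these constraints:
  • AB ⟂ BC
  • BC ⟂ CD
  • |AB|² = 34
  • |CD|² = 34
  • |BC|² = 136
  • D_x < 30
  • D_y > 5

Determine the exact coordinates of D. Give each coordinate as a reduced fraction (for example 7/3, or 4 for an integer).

1. D_x = 27  [[BC ⟂ CD ⇒ 10x+6y-330=0] ∩ [|D−(30, 5)|²=34]]
2. D_y = 10  [[BC ⟂ CD ⇒ 10x+6y-330=0] ∩ [|D−(30, 5)|²=34]]
   so D = (27, 10)

D = (27, 10)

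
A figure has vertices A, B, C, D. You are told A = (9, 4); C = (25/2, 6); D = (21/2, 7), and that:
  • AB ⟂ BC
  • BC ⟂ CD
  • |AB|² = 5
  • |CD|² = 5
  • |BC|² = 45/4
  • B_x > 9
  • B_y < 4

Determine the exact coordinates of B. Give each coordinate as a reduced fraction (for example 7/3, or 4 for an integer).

1. B_x = 11  [[BC ⟂ CD ⇒ 2x-1y-19=0] ∩ [|B−(9, 4)|²=5]]
2. B_y = 3  [[BC ⟂ CD ⇒ 2x-1y-19=0] ∩ [|B−(9, 4)|²=5]]
   so B = (11, 3)

B = (11, 3)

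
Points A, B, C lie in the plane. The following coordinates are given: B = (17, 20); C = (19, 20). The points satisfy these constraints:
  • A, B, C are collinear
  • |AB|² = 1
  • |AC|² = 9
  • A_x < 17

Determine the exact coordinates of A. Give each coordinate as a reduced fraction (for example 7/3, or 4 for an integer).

1. A_x = 16  [[A, B, C are collinear ⇒ 2y-40=0] ∩ [|A−(17, 20)|²=1]]
2. A_y = 20  [[A, B, C are collinear ⇒ 2y-40=0] ∩ [|A−(17, 20)|²=1]]
   so A = (16, 20)

A = (16, 20)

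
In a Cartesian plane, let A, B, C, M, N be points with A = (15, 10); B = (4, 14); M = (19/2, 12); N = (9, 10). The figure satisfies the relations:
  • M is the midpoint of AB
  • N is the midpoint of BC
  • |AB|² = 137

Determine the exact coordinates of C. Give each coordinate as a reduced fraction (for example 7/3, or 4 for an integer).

C = (14, 6)

1. C_x = 14  [C = 2·N−B = 2·(9, 10)−(4, 14)]
2. C_y = 6  [C = 2·N−B = 2·(9, 10)−(4, 14)]
   so C = (14, 6)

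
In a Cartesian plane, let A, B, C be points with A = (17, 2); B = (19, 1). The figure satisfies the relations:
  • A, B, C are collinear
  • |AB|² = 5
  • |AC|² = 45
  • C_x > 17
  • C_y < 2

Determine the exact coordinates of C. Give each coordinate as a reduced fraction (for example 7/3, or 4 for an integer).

C = (23, -1)

1. C_x = 23  [[A, B, C are collinear ⇒ 1x+2y-21=0] ∩ [|C−(17, 2)|²=45]]
2. C_y = -1  [[A, B, C are collinear ⇒ 1x+2y-21=0] ∩ [|C−(17, 2)|²=45]]
   so C = (23, -1)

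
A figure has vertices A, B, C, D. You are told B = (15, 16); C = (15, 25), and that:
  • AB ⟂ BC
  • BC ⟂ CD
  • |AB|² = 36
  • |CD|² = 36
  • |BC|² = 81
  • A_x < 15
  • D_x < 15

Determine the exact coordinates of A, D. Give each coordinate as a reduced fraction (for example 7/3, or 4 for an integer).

A = (9, 16)
D = (9, 25)

1. A_x = 9  [[AB ⟂ BC ⇒ -9y+144=0] ∩ [|A−(15, 16)|²=36]]
2. A_y = 16  [[AB ⟂ BC ⇒ -9y+144=0] ∩ [|A−(15, 16)|²=36]]
   so A = (9, 16)
3. D_x = 9  [[BC ⟂ CD ⇒ 9y-225=0] ∩ [|D−(15, 25)|²=36]]
4. D_y = 25  [[BC ⟂ CD ⇒ 9y-225=0] ∩ [|D−(15, 25)|²=36]]
   so D = (9, 25)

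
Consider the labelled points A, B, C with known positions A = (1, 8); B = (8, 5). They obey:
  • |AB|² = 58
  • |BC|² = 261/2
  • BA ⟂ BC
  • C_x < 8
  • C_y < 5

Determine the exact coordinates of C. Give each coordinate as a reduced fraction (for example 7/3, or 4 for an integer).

1. C_x = 7/2  [[BA ⟂ BC ⇒ -7x+3y+41=0] ∩ [|C−(8, 5)|²=261/2]]
2. C_y = -11/2  [[BA ⟂ BC ⇒ -7x+3y+41=0] ∩ [|C−(8, 5)|²=261/2]]
   so C = (7/2, -11/2)

C = (7/2, -11/2)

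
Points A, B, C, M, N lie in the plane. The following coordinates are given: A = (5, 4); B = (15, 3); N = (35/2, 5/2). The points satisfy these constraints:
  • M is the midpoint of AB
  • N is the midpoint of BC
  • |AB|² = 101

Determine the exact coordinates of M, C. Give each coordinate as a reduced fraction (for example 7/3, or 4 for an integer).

1. M_x = 10  [2·M = A+B = (5, 4)+(15, 3)]
2. M_y = 7/2  [2·M = A+B = (5, 4)+(15, 3)]
   so M = (10, 7/2)
3. C_x = 20  [C = 2·N−B = 2·(35/2, 5/2)−(15, 3)]
4. C_y = 2  [C = 2·N−B = 2·(35/2, 5/2)−(15, 3)]
   so C = (20, 2)

M = (10, 7/2)
C = (20, 2)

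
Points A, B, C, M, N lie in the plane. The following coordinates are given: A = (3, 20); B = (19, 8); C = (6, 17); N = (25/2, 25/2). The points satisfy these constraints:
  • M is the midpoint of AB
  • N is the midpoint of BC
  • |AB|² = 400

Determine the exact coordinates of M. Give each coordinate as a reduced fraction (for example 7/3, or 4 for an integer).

1. M_x = 11  [2·M = A+B = (3, 20)+(19, 8)]
2. M_y = 14  [2·M = A+B = (3, 20)+(19, 8)]
   so M = (11, 14)

M = (11, 14)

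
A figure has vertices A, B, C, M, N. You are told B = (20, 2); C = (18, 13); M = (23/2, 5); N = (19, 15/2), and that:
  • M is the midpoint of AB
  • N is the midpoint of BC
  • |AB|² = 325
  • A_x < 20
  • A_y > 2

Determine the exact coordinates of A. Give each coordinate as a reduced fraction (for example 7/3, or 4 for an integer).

A = (3, 8)

1. A_x = 3  [A = 2·M−B = 2·(23/2, 5)−(20, 2)]
2. A_y = 8  [A = 2·M−B = 2·(23/2, 5)−(20, 2)]
   so A = (3, 8)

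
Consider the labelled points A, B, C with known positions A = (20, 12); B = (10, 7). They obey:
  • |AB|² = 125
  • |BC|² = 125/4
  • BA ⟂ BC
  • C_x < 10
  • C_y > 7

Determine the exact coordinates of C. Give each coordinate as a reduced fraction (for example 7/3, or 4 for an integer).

1. C_x = 15/2  [[BA ⟂ BC ⇒ 10x+5y-135=0] ∩ [|C−(10, 7)|²=125/4]]
2. C_y = 12  [[BA ⟂ BC ⇒ 10x+5y-135=0] ∩ [|C−(10, 7)|²=125/4]]
   so C = (15/2, 12)

C = (15/2, 12)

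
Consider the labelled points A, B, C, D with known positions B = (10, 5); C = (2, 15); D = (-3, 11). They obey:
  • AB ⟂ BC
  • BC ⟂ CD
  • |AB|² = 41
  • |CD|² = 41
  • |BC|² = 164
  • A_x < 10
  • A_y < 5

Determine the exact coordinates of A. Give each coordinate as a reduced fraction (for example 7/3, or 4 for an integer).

A = (5, 1)

1. A_x = 5  [[AB ⟂ BC ⇒ 8x-10y-30=0] ∩ [|A−(10, 5)|²=41]]
2. A_y = 1  [[AB ⟂ BC ⇒ 8x-10y-30=0] ∩ [|A−(10, 5)|²=41]]
   so A = (5, 1)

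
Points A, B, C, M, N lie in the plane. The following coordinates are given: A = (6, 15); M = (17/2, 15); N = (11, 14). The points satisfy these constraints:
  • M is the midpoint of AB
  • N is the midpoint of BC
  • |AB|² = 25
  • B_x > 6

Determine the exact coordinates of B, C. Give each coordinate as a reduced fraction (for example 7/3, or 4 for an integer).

1. B_x = 11  [B = 2·M−A = 2·(17/2, 15)−(6, 15)]
2. B_y = 15  [B = 2·M−A = 2·(17/2, 15)−(6, 15)]
   so B = (11, 15)
3. C_x = 11  [C = 2·N−B = 2·(11, 14)−(11, 15)]
4. C_y = 13  [C = 2·N−B = 2·(11, 14)−(11, 15)]
   so C = (11, 13)

B = (11, 15)
C = (11, 13)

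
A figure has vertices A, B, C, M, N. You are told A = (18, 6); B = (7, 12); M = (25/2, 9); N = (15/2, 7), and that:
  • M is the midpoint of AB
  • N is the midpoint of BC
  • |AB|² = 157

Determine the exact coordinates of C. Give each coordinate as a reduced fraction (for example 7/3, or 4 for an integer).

1. C_x = 8  [C = 2·N−B = 2·(15/2, 7)−(7, 12)]
2. C_y = 2  [C = 2·N−B = 2·(15/2, 7)−(7, 12)]
   so C = (8, 2)

C = (8, 2)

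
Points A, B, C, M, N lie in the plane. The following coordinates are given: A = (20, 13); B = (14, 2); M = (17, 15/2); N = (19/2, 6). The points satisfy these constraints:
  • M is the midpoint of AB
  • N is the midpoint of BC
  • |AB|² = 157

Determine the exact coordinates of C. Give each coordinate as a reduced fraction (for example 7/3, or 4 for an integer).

1. C_x = 5  [C = 2·N−B = 2·(19/2, 6)−(14, 2)]
2. C_y = 10  [C = 2·N−B = 2·(19/2, 6)−(14, 2)]
   so C = (5, 10)

C = (5, 10)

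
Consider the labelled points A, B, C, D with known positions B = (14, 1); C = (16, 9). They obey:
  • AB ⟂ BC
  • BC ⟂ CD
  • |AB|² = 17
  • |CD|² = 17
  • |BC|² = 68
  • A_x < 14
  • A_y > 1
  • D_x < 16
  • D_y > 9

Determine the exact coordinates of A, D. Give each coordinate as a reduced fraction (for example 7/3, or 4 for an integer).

A = (10, 2)
D = (12, 10)

1. A_x = 10  [[AB ⟂ BC ⇒ -2x-8y+36=0] ∩ [|A−(14, 1)|²=17]]
2. A_y = 2  [[AB ⟂ BC ⇒ -2x-8y+36=0] ∩ [|A−(14, 1)|²=17]]
   so A = (10, 2)
3. D_x = 12  [[BC ⟂ CD ⇒ 2x+8y-104=0] ∩ [|D−(16, 9)|²=17]]
4. D_y = 10  [[BC ⟂ CD ⇒ 2x+8y-104=0] ∩ [|D−(16, 9)|²=17]]
   so D = (12, 10)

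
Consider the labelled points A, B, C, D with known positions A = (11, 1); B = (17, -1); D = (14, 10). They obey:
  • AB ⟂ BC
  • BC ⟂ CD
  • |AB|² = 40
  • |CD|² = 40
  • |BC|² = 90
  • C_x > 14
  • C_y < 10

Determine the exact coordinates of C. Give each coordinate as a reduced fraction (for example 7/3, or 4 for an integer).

1. C_x = 20  [[AB ⟂ BC ⇒ 6x-2y-104=0] ∩ [|C−(14, 10)|²=40]]
2. C_y = 8  [[AB ⟂ BC ⇒ 6x-2y-104=0] ∩ [|C−(14, 10)|²=40]]
   so C = (20, 8)

C = (20, 8)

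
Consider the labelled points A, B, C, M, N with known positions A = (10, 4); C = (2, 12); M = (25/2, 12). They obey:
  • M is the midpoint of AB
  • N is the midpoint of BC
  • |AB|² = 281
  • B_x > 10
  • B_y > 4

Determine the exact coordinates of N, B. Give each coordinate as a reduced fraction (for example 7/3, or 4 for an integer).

1. B_x = 15  [B = 2·M−A = 2·(25/2, 12)−(10, 4)]
2. B_y = 20  [B = 2·M−A = 2·(25/2, 12)−(10, 4)]
   so B = (15, 20)
3. N_x = 17/2  [2·N = B+C = (15, 20)+(2, 12)]
4. N_y = 16  [2·N = B+C = (15, 20)+(2, 12)]
   so N = (17/2, 16)

N = (17/2, 16)
B = (15, 20)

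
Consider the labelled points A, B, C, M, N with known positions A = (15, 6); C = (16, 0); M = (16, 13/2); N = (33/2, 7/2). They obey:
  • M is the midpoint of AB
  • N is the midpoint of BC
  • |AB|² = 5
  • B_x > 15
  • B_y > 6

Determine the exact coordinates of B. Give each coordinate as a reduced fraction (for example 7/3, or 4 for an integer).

1. B_x = 17  [B = 2·M−A = 2·(16, 13/2)−(15, 6)]
2. B_y = 7  [B = 2·M−A = 2·(16, 13/2)−(15, 6)]
   so B = (17, 7)

B = (17, 7)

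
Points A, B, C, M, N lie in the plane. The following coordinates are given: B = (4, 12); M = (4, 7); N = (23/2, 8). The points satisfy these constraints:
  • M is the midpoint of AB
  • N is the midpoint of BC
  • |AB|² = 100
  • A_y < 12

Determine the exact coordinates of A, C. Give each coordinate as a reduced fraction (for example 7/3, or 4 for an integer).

A = (4, 2)
C = (19, 4)

1. A_x = 4  [A = 2·M−B = 2·(4, 7)−(4, 12)]
2. A_y = 2  [A = 2·M−B = 2·(4, 7)−(4, 12)]
   so A = (4, 2)
3. C_x = 19  [C = 2·N−B = 2·(23/2, 8)−(4, 12)]
4. C_y = 4  [C = 2·N−B = 2·(23/2, 8)−(4, 12)]
   so C = (19, 4)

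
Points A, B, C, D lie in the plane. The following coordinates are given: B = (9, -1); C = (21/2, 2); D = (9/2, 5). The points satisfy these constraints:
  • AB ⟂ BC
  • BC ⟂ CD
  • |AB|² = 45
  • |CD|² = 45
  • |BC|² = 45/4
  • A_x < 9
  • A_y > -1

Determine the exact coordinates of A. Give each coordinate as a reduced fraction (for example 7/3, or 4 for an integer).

1. A_x = 3  [[AB ⟂ BC ⇒ -3/2x-3y+21/2=0] ∩ [|A−(9, -1)|²=45]]
2. A_y = 2  [[AB ⟂ BC ⇒ -3/2x-3y+21/2=0] ∩ [|A−(9, -1)|²=45]]
   so A = (3, 2)

A = (3, 2)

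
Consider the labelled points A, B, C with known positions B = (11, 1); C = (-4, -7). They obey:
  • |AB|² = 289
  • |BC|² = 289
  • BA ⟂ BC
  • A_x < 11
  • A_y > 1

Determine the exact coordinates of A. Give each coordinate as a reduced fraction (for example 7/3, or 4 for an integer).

1. A_x = 3  [[BA ⟂ BC ⇒ -15x-8y+173=0] ∩ [|A−(11, 1)|²=289]]
2. A_y = 16  [[BA ⟂ BC ⇒ -15x-8y+173=0] ∩ [|A−(11, 1)|²=289]]
   so A = (3, 16)

A = (3, 16)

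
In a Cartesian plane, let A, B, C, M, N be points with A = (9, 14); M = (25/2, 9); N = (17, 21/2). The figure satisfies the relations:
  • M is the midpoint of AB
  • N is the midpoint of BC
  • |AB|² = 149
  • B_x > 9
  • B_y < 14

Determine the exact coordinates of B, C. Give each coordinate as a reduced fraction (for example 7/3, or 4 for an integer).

1. B_x = 16  [B = 2·M−A = 2·(25/2, 9)−(9, 14)]
2. B_y = 4  [B = 2·M−A = 2·(25/2, 9)−(9, 14)]
   so B = (16, 4)
3. C_x = 18  [C = 2·N−B = 2·(17, 21/2)−(16, 4)]
4. C_y = 17  [C = 2·N−B = 2·(17, 21/2)−(16, 4)]
   so C = (18, 17)

B = (16, 4)
C = (18, 17)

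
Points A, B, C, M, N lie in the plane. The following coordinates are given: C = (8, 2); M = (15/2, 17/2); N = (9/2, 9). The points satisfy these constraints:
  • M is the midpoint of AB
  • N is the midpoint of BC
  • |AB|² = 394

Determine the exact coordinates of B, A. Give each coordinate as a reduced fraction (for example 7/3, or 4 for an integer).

1. B_x = 1  [B = 2·N−C = 2·(9/2, 9)−(8, 2)]
2. B_y = 16  [B = 2·N−C = 2·(9/2, 9)−(8, 2)]
   so B = (1, 16)
3. A_x = 14  [A = 2·M−B = 2·(15/2, 17/2)−(1, 16)]
4. A_y = 1  [A = 2·M−B = 2·(15/2, 17/2)−(1, 16)]
   so A = (14, 1)

B = (1, 16)
A = (14, 1)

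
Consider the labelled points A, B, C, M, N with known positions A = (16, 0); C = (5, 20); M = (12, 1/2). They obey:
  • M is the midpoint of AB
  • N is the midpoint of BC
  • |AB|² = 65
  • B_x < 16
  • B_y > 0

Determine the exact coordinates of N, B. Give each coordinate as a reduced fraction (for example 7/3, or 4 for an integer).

1. B_x = 8  [B = 2·M−A = 2·(12, 1/2)−(16, 0)]
2. B_y = 1  [B = 2·M−A = 2·(12, 1/2)−(16, 0)]
   so B = (8, 1)
3. N_x = 13/2  [2·N = B+C = (8, 1)+(5, 20)]
4. N_y = 21/2  [2·N = B+C = (8, 1)+(5, 20)]
   so N = (13/2, 21/2)

N = (13/2, 21/2)
B = (8, 1)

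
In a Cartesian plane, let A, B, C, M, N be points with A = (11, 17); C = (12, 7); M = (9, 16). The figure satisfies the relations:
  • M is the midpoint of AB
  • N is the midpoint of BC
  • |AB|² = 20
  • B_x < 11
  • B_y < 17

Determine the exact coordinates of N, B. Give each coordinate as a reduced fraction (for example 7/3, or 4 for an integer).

N = (19/2, 11)
B = (7, 15)

1. B_x = 7  [B = 2·M−A = 2·(9, 16)−(11, 17)]
2. B_y = 15  [B = 2·M−A = 2·(9, 16)−(11, 17)]
   so B = (7, 15)
3. N_x = 19/2  [2·N = B+C = (7, 15)+(12, 7)]
4. N_y = 11  [2·N = B+C = (7, 15)+(12, 7)]
   so N = (19/2, 11)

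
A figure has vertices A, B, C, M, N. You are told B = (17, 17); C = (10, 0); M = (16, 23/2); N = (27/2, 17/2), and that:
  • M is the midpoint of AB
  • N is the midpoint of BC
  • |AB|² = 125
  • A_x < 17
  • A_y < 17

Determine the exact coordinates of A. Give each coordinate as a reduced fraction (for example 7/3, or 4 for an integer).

A = (15, 6)

1. A_x = 15  [A = 2·M−B = 2·(16, 23/2)−(17, 17)]
2. A_y = 6  [A = 2·M−B = 2·(16, 23/2)−(17, 17)]
   so A = (15, 6)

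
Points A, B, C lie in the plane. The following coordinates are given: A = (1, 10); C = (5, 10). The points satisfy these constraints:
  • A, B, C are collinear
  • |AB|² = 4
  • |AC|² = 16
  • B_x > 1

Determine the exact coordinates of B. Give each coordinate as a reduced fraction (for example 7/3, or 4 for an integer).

1. B_x = 3  [[A, B, C are collinear ⇒ -4y+40=0] ∩ [|B−(1, 10)|²=4]]
2. B_y = 10  [[A, B, C are collinear ⇒ -4y+40=0] ∩ [|B−(1, 10)|²=4]]
   so B = (3, 10)

B = (3, 10)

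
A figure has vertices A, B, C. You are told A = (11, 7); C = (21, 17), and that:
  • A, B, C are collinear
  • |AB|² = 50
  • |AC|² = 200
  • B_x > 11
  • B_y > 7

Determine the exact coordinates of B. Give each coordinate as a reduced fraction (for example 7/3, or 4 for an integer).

1. B_x = 16  [[A, B, C are collinear ⇒ 10x-10y-40=0] ∩ [|B−(11, 7)|²=50]]
2. B_y = 12  [[A, B, C are collinear ⇒ 10x-10y-40=0] ∩ [|B−(11, 7)|²=50]]
   so B = (16, 12)

B = (16, 12)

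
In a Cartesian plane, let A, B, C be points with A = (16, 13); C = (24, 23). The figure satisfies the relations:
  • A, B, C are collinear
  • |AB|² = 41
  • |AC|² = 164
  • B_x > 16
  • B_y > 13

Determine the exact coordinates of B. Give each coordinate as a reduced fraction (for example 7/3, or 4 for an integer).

B = (20, 18)

1. B_x = 20  [[A, B, C are collinear ⇒ 10x-8y-56=0] ∩ [|B−(16, 13)|²=41]]
2. B_y = 18  [[A, B, C are collinear ⇒ 10x-8y-56=0] ∩ [|B−(16, 13)|²=41]]
   so B = (20, 18)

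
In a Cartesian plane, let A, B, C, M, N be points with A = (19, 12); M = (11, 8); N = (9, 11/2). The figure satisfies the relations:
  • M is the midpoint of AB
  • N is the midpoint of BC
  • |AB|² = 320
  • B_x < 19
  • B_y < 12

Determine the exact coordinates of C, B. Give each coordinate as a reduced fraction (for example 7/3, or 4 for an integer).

1. B_x = 3  [B = 2·M−A = 2·(11, 8)−(19, 12)]
2. B_y = 4  [B = 2·M−A = 2·(11, 8)−(19, 12)]
   so B = (3, 4)
3. C_x = 15  [C = 2·N−B = 2·(9, 11/2)−(3, 4)]
4. C_y = 7  [C = 2·N−B = 2·(9, 11/2)−(3, 4)]
   so C = (15, 7)

C = (15, 7)
B = (3, 4)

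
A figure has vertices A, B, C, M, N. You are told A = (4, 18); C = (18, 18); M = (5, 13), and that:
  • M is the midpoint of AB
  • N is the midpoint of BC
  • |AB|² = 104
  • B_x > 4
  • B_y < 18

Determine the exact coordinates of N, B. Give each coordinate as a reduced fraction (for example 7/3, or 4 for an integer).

N = (12, 13)
B = (6, 8)

1. B_x = 6  [B = 2·M−A = 2·(5, 13)−(4, 18)]
2. B_y = 8  [B = 2·M−A = 2·(5, 13)−(4, 18)]
   so B = (6, 8)
3. N_x = 12  [2·N = B+C = (6, 8)+(18, 18)]
4. N_y = 13  [2·N = B+C = (6, 8)+(18, 18)]
   so N = (12, 13)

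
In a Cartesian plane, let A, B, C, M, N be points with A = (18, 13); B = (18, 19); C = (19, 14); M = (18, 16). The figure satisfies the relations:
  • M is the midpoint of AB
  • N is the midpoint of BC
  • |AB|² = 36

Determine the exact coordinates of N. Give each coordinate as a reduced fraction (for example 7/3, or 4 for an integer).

1. N_x = 37/2  [2·N = B+C = (18, 19)+(19, 14)]
2. N_y = 33/2  [2·N = B+C = (18, 19)+(19, 14)]
   so N = (37/2, 33/2)

N = (37/2, 33/2)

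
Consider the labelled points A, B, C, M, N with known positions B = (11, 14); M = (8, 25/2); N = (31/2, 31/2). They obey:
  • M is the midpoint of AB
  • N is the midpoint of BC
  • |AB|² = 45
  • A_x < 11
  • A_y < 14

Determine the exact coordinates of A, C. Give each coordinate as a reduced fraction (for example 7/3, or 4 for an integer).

A = (5, 11)
C = (20, 17)

1. A_x = 5  [A = 2·M−B = 2·(8, 25/2)−(11, 14)]
2. A_y = 11  [A = 2·M−B = 2·(8, 25/2)−(11, 14)]
   so A = (5, 11)
3. C_x = 20  [C = 2·N−B = 2·(31/2, 31/2)−(11, 14)]
4. C_y = 17  [C = 2·N−B = 2·(31/2, 31/2)−(11, 14)]
   so C = (20, 17)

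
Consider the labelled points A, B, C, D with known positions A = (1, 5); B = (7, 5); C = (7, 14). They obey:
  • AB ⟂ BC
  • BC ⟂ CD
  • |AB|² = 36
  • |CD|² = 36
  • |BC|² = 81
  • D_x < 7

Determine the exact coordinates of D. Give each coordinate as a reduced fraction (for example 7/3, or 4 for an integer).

1. D_x = 1  [[BC ⟂ CD ⇒ 9y-126=0] ∩ [|D−(7, 14)|²=36]]
2. D_y = 14  [[BC ⟂ CD ⇒ 9y-126=0] ∩ [|D−(7, 14)|²=36]]
   so D = (1, 14)

D = (1, 14)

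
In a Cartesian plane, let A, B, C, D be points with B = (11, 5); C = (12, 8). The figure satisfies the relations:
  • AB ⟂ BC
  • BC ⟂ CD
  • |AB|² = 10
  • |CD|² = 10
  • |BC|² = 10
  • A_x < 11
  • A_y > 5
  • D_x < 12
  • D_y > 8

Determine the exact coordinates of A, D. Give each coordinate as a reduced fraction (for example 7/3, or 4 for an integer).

1. A_x = 8  [[AB ⟂ BC ⇒ -1x-3y+26=0] ∩ [|A−(11, 5)|²=10]]
2. A_y = 6  [[AB ⟂ BC ⇒ -1x-3y+26=0] ∩ [|A−(11, 5)|²=10]]
   so A = (8, 6)
3. D_x = 9  [[BC ⟂ CD ⇒ 1x+3y-36=0] ∩ [|D−(12, 8)|²=10]]
4. D_y = 9  [[BC ⟂ CD ⇒ 1x+3y-36=0] ∩ [|D−(12, 8)|²=10]]
   so D = (9, 9)

A = (8, 6)
D = (9, 9)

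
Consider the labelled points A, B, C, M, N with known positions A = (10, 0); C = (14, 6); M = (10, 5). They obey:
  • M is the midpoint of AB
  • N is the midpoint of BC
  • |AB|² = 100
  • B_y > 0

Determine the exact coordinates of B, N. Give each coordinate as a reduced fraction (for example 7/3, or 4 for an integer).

B = (10, 10)
N = (12, 8)

1. B_x = 10  [B = 2·M−A = 2·(10, 5)−(10, 0)]
2. B_y = 10  [B = 2·M−A = 2·(10, 5)−(10, 0)]
   so B = (10, 10)
3. N_x = 12  [2·N = B+C = (10, 10)+(14, 6)]
4. N_y = 8  [2·N = B+C = (10, 10)+(14, 6)]
   so N = (12, 8)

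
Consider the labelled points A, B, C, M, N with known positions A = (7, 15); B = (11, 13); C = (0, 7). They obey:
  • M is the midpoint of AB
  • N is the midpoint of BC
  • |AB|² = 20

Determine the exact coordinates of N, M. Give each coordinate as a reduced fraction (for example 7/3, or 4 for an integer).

1. M_x = 9  [2·M = A+B = (7, 15)+(11, 13)]
2. M_y = 14  [2·M = A+B = (7, 15)+(11, 13)]
   so M = (9, 14)
3. N_x = 11/2  [2·N = B+C = (11, 13)+(0, 7)]
4. N_y = 10  [2·N = B+C = (11, 13)+(0, 7)]
   so N = (11/2, 10)

N = (11/2, 10)
M = (9, 14)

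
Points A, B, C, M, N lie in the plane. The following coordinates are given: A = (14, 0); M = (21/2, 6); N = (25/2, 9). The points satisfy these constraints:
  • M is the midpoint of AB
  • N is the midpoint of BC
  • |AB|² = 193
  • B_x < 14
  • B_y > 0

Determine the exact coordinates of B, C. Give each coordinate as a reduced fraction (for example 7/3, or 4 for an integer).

1. B_x = 7  [B = 2·M−A = 2·(21/2, 6)−(14, 0)]
2. B_y = 12  [B = 2·M−A = 2·(21/2, 6)−(14, 0)]
   so B = (7, 12)
3. C_x = 18  [C = 2·N−B = 2·(25/2, 9)−(7, 12)]
4. C_y = 6  [C = 2·N−B = 2·(25/2, 9)−(7, 12)]
   so C = (18, 6)

B = (7, 12)
C = (18, 6)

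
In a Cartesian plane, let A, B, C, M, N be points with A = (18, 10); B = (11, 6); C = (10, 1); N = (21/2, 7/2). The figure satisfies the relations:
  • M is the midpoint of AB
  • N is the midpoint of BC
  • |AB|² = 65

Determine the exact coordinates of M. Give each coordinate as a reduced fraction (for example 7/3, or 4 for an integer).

1. M_x = 29/2  [2·M = A+B = (18, 10)+(11, 6)]
2. M_y = 8  [2·M = A+B = (18, 10)+(11, 6)]
   so M = (29/2, 8)

M = (29/2, 8)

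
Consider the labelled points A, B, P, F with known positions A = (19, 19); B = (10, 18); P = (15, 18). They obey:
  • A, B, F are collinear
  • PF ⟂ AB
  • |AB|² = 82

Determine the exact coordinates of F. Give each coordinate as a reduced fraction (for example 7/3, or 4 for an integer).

F = (1225/82, 1521/82)

1. F_x = 1225/82  [[A, B, F are collinear ⇒ 1x-9y+152=0] ∩ [PF ⟂ AB ⇒ -9x-1y+153=0]]
2. F_y = 1521/82  [[A, B, F are collinear ⇒ 1x-9y+152=0] ∩ [PF ⟂ AB ⇒ -9x-1y+153=0]]
   so F = (1225/82, 1521/82)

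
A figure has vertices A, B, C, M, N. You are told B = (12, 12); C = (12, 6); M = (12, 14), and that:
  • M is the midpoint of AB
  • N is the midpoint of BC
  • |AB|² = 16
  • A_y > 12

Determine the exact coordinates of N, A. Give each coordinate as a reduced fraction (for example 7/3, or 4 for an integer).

1. A_x = 12  [A = 2·M−B = 2·(12, 14)−(12, 12)]
2. A_y = 16  [A = 2·M−B = 2·(12, 14)−(12, 12)]
   so A = (12, 16)
3. N_x = 12  [2·N = B+C = (12, 12)+(12, 6)]
4. N_y = 9  [2·N = B+C = (12, 12)+(12, 6)]
   so N = (12, 9)

N = (12, 9)
A = (12, 16)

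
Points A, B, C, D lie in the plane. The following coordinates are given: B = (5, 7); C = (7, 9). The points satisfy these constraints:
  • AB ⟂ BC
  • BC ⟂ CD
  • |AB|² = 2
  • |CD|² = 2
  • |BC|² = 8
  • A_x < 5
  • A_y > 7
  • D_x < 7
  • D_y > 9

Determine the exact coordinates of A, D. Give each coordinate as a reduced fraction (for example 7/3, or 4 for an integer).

A = (4, 8)
D = (6, 10)

1. A_x = 4  [[AB ⟂ BC ⇒ -2x-2y+24=0] ∩ [|A−(5, 7)|²=2]]
2. A_y = 8  [[AB ⟂ BC ⇒ -2x-2y+24=0] ∩ [|A−(5, 7)|²=2]]
   so A = (4, 8)
3. D_x = 6  [[BC ⟂ CD ⇒ 2x+2y-32=0] ∩ [|D−(7, 9)|²=2]]
4. D_y = 10  [[BC ⟂ CD ⇒ 2x+2y-32=0] ∩ [|D−(7, 9)|²=2]]
   so D = (6, 10)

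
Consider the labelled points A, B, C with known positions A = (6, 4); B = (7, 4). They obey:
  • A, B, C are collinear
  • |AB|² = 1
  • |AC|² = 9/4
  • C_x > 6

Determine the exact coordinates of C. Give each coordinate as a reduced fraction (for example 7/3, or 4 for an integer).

C = (15/2, 4)

1. C_x = 15/2  [[A, B, C are collinear ⇒ 1y-4=0] ∩ [|C−(6, 4)|²=9/4]]
2. C_y = 4  [[A, B, C are collinear ⇒ 1y-4=0] ∩ [|C−(6, 4)|²=9/4]]
   so C = (15/2, 4)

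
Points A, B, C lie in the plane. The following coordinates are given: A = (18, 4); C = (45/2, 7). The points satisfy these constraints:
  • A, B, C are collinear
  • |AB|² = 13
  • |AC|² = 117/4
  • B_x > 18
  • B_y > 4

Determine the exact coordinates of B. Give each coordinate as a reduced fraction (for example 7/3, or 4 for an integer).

1. B_x = 21  [[A, B, C are collinear ⇒ 3x-9/2y-36=0] ∩ [|B−(18, 4)|²=13]]
2. B_y = 6  [[A, B, C are collinear ⇒ 3x-9/2y-36=0] ∩ [|B−(18, 4)|²=13]]
   so B = (21, 6)

B = (21, 6)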